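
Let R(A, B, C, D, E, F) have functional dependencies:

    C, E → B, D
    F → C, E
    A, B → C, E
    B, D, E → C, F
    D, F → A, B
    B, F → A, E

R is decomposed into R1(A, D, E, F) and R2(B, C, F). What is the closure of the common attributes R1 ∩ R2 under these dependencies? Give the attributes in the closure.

R1 ∩ R2 = {F}.
F → C, E applies, adding C, E
C, E → B, D applies, adding B, D
D, F → A, B applies, adding A
Closure: {A, B, C, D, E, F}.

A, B, C, D, E, F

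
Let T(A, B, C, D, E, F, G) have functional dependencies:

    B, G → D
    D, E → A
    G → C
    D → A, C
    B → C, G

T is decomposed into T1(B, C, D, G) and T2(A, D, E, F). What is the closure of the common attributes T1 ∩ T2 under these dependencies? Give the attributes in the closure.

T1 ∩ T2 = {D}.
D → A, C applies, adding A, C
Closure: {A, C, D}.

A, C, D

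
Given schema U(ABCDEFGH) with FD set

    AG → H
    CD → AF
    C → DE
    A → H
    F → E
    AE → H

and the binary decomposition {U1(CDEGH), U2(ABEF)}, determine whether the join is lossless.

Common attributes: U1 ∩ U2 = {E}.
No dependency enlarges {E}, so (E)⁺ = {E}.
The closure contains neither all of U1 = {CDEGH} nor all of U2 = {ABEF}, so the common attributes are not a superkey of either fragment. The join is lossy.

No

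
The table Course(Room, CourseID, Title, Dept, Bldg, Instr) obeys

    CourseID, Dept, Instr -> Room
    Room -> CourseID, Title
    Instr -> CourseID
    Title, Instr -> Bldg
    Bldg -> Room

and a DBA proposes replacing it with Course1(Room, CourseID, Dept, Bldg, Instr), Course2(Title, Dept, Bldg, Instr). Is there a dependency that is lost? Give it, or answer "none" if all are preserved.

Check Room → CourseID, Title: no single fragment contains all of {Room, CourseID, Title}, and the restricted closure of {Room} across the fragments never reaches {CourseID, Title}.
CourseID, Dept, Instr → Room is preserved.
Instr → CourseID is preserved.
Title, Instr → Bldg is preserved.
Bldg → Room is preserved.

Room -> CourseID, Title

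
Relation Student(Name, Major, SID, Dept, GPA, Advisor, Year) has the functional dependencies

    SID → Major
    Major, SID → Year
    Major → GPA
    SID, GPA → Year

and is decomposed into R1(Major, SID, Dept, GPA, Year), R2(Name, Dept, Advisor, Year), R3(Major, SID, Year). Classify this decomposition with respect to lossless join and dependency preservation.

lossy but dependency-preserving

Lossless test (chase): Rows 1 and 3 agree on Major; apply Major→GPA and equate their GPA entries. No row becomes fully distinguished — the join is lossy.
Dependency preservation: every FD's attributes lie within a single fragment, so each can be enforced locally — preserved.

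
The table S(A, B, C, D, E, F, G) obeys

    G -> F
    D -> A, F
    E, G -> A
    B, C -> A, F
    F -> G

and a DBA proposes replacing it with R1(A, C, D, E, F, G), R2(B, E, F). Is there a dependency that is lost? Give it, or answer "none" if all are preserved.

B, C -> A, F

Check B, C → A, F: no single fragment contains all of {A, B, C, F}, and the restricted closure of {B, C} across the fragments never reaches {A, F}.
G → F is preserved.
D → A, F is preserved.
E, G → A is preserved.
F → G is preserved.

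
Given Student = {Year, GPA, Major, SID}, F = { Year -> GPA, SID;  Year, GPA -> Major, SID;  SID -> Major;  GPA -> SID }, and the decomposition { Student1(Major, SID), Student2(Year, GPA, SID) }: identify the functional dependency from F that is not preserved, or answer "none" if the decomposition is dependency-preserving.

Year → GPA, SID lies within Student2.
Year, GPA → Major, SID: restricted closure across fragments reaches Major, SID.
SID → Major lies within Student1.
GPA → SID lies within Student2.
Every dependency is enforceable on the fragments, so the decomposition is dependency-preserving.

none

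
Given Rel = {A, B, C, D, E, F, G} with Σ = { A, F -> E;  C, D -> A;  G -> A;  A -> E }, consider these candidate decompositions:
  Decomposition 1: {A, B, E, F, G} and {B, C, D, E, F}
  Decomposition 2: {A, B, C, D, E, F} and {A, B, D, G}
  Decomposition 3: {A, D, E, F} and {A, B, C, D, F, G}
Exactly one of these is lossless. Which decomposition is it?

Decomposition 1: common = {B, E, F}, closure = {B, E, F} → lossy.
Decomposition 2: common = {A, B, D}, closure = {A, B, D, E} → lossy.
Decomposition 3: common = {A, D, F}, closure = {A, D, E, F} → lossless.

Decomposition 3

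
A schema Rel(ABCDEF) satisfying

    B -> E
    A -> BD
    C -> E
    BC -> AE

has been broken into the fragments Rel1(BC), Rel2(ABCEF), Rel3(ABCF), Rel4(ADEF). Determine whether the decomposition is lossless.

Chase test. Columns are ABCDEF; row i has aⱼ where attribute j ∈ Reli, else bᵢⱼ.
Initial tableau (one row per fragment):
  row 1: b11 a2 a3 b14 b15 b16
  row 2: a1 a2 a3 b24 a5 a6
  row 3: a1 a2 a3 b34 b35 a6
  row 4: a1 b42 b43 a4 a5 a6
Rows 1 and 2 agree on B; apply B→E and equate their E entries.
Rows 1 and 3 agree on B; apply B→E and equate their E entries.
Rows 2 and 3 agree on A; apply A→BD and equate their BD entries.
Rows 2 and 4 agree on A; apply A→BD and equate their BD entries.
Rows 1 and 2 agree on BC; apply BC→AE and equate their AE entries.
Rows 1 and 2 agree on A; apply A→BD and equate their BD entries.
Row 2 is now all distinguished symbols — the join is lossless.

Yes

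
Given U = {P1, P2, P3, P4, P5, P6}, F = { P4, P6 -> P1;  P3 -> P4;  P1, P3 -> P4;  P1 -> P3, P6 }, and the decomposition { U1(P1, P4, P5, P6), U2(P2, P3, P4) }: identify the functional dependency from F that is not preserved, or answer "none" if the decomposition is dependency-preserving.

Check P1 → P3, P6: no single fragment contains all of {P1, P3, P6}, and the restricted closure of {P1} across the fragments never reaches {P3, P6}.
P4, P6 → P1 is preserved.
P3 → P4 is preserved.
P1, P3 → P4 is preserved.

P1 -> P3, P6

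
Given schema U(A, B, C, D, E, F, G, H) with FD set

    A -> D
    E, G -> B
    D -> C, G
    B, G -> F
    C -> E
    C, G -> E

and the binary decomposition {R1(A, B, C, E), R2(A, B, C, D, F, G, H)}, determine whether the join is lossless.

Yes

Common attributes: R1 ∩ R2 = {A, B, C}.
Closure of {A, B, C}: A → D applies, adding D; D → C, G applies, adding G; B, G → F applies, adding F; C → E applies, adding E. So (A, B, C)⁺ = {A, B, C, D, E, F, G}.
This closure contains every attribute of R1, so R1 ∩ R2 → R1. The join is lossless.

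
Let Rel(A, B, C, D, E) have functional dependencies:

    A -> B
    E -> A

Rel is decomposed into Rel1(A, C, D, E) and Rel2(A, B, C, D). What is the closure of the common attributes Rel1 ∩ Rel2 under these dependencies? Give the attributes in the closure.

A, B, C, D

Rel1 ∩ Rel2 = {A, C, D}.
A → B applies, adding B
Closure: {A, B, C, D}.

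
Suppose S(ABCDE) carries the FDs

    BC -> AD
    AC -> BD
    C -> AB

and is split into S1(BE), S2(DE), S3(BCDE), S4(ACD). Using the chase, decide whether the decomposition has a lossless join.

Yes

Chase test. Columns are ABCDE; row i has aⱼ where attribute j ∈ Si, else bᵢⱼ.
Initial tableau (one row per fragment):
  row 1: b11 a2 b13 b14 a5
  row 2: b21 b22 b23 a4 a5
  row 3: b31 a2 a3 a4 a5
  row 4: a1 b42 a3 a4 b45
Rows 3 and 4 agree on C; apply C→AB and equate their AB entries.
Row 3 is now all distinguished symbols — the join is lossless.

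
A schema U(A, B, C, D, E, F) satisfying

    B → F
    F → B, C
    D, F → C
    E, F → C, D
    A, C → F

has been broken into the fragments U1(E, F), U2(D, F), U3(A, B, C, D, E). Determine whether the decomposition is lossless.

Chase test. Columns are A, B, C, D, E, F; row i has aⱼ where attribute j ∈ Ui, else bᵢⱼ.
Initial tableau (one row per fragment):
  row 1: b11 b12 b13 b14 a5 a6
  row 2: b21 b22 b23 a4 b25 a6
  row 3: a1 a2 a3 a4 a5 b36
Rows 1 and 2 agree on F; apply F→B, C and equate their B, C entries.
No row becomes fully distinguished — the join is lossy.

No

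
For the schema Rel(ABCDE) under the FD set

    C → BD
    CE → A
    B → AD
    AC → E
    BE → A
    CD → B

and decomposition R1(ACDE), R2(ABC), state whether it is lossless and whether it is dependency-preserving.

lossless but not dependency-preserving

Lossless test: (AC)⁺ = {ABCDE}, which contains all of one fragment — lossless.
Dependency preservation: the restricted closure of {B} across the fragments never reaches {AD}, so B → AD cannot be enforced without a join — not preserved.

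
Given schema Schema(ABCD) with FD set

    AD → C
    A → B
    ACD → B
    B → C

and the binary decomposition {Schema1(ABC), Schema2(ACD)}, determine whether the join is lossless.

Yes

Common attributes: Schema1 ∩ Schema2 = {AC}.
Closure of {AC}: A → B applies, adding B. So (AC)⁺ = {ABC}.
This closure contains every attribute of Schema1, so Schema1 ∩ Schema2 → Schema1. The join is lossless.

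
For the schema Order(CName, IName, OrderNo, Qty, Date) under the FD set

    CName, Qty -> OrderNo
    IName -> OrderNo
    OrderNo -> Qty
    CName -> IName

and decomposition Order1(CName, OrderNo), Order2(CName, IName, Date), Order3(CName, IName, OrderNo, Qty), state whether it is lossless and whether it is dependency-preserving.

Lossless test (chase): Rows 2 and 3 agree on IName; apply IName→OrderNo and equate their OrderNo entries. Rows 1 and 2 agree on OrderNo; apply OrderNo→Qty and equate their Qty entries. Rows 1 and 3 agree on OrderNo; apply OrderNo→Qty and equate their Qty entries. Rows 1 and 2 agree on CName; apply CName→IName and equate their IName entries. Row 2 is now all distinguished symbols — the join is lossless.
Dependency preservation: every FD's attributes lie within a single fragment, so each can be enforced locally — preserved.

lossless and dependency-preserving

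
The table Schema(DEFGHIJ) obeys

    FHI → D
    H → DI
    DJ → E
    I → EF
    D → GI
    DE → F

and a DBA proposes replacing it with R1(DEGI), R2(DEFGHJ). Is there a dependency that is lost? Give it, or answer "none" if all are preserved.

Check I → EF: no single fragment contains all of {EFI}, and the restricted closure of {I} across the fragments never reaches {EF}.
FHI → D is preserved.
H → DI is preserved.
DJ → E is preserved.
D → GI is preserved.
DE → F is preserved.

I → EF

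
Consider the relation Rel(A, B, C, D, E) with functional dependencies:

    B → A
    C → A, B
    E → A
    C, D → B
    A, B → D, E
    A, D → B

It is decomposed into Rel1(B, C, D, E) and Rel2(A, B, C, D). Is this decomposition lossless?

Common attributes: Rel1 ∩ Rel2 = {B, C, D}.
Closure of {B, C, D}: B → A applies, adding A; A, B → D, E applies, adding E. So (B, C, D)⁺ = {A, B, C, D, E}.
This closure contains every attribute of Rel1, so Rel1 ∩ Rel2 → Rel1. The join is lossless.

Yes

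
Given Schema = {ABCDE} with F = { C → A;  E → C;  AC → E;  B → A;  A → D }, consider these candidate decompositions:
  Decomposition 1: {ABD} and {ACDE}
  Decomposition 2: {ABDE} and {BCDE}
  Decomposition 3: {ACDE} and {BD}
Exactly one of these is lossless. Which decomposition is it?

Decomposition 1: common = {AD}, closure = {AD} → lossy.
Decomposition 2: common = {BDE}, closure = {ABCDE} → lossless.
Decomposition 3: common = {D}, closure = {D} → lossy.

Decomposition 2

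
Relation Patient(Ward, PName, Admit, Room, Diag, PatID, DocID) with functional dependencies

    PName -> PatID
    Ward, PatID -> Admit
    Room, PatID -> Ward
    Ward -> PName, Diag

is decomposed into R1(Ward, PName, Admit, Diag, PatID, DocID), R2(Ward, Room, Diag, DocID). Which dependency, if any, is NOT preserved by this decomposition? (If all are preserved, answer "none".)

Room, PatID -> Ward

Check Room, PatID → Ward: no single fragment contains all of {Ward, Room, PatID}, and the restricted closure of {Room, PatID} across the fragments never reaches {Ward}.
PName → PatID is preserved.
Ward, PatID → Admit is preserved.
Ward → PName, Diag is preserved.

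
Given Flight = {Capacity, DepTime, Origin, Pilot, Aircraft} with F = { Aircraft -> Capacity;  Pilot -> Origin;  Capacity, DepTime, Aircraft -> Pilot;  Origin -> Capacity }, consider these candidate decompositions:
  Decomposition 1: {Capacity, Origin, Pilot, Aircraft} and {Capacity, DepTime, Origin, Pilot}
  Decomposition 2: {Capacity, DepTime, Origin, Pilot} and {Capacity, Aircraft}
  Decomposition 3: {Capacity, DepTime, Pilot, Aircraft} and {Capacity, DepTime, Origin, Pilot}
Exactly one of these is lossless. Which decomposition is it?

Decomposition 1: common = {Capacity, Origin, Pilot}, closure = {Capacity, Origin, Pilot} → lossy.
Decomposition 2: common = {Capacity}, closure = {Capacity} → lossy.
Decomposition 3: common = {Capacity, DepTime, Pilot}, closure = {Capacity, DepTime, Origin, Pilot} → lossless.

Decomposition 3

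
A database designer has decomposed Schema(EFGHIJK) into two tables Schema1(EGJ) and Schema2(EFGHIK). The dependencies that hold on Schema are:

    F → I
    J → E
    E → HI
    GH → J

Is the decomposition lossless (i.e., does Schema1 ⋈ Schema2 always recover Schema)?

Yes

Common attributes: Schema1 ∩ Schema2 = {EG}.
Closure of {EG}: E → HI applies, adding HI; GH → J applies, adding J. So (EG)⁺ = {EGHIJ}.
This closure contains every attribute of Schema1, so Schema1 ∩ Schema2 → Schema1. The join is lossless.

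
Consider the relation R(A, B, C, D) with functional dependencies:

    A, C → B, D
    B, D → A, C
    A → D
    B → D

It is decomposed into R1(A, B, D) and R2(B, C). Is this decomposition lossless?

Common attributes: R1 ∩ R2 = {B}.
Closure of {B}: B → D applies, adding D; B, D → A, C applies, adding A, C. So (B)⁺ = {A, B, C, D}.
This closure contains every attribute of R1, so R1 ∩ R2 → R1. The join is lossless.

Yes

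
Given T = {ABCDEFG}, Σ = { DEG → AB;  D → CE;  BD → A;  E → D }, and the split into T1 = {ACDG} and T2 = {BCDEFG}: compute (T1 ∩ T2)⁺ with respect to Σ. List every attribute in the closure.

ABCDEG

T1 ∩ T2 = {CDG}.
D → CE applies, adding E
DEG → AB applies, adding AB
Closure: {ABCDEG}.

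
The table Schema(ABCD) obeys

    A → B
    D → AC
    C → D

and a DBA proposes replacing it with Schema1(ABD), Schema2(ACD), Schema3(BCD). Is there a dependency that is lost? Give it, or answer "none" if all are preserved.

none

A → B lies within Schema1.
D → AC lies within Schema2.
C → D lies within Schema2.
Every dependency is enforceable on the fragments, so the decomposition is dependency-preserving.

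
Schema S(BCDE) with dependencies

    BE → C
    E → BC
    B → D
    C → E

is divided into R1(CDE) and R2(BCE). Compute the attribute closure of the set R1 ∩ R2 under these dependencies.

BCDE

R1 ∩ R2 = {CE}.
E → BC applies, adding B
B → D applies, adding D
Closure: {BCDE}.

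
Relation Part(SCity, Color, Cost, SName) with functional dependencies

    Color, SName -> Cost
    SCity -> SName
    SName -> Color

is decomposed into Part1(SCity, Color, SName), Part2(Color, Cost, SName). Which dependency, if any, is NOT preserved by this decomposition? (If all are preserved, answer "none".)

Color, SName → Cost lies within Part2.
SCity → SName lies within Part1.
SName → Color lies within Part1.
Every dependency is enforceable on the fragments, so the decomposition is dependency-preserving.

none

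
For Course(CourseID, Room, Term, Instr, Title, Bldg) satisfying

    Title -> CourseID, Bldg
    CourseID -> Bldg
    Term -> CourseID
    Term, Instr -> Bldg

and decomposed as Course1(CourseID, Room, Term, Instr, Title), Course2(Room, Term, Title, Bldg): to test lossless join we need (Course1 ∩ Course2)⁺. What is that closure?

Course1 ∩ Course2 = {Room, Term, Title}.
Title → CourseID, Bldg applies, adding CourseID, Bldg
Closure: {CourseID, Room, Term, Title, Bldg}.

CourseID, Room, Term, Title, Bldg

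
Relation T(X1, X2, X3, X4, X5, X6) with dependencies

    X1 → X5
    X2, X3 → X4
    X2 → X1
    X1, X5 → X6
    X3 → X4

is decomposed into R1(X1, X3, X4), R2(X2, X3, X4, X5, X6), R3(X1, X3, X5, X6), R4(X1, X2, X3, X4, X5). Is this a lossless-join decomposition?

Yes

Chase test. Columns are X1, X2, X3, X4, X5, X6; row i has aⱼ where attribute j ∈ Ri, else bᵢⱼ.
Initial tableau (one row per fragment):
  row 1: a1 b12 a3 a4 b15 b16
  row 2: b21 a2 a3 a4 a5 a6
  row 3: a1 b32 a3 b34 a5 a6
  row 4: a1 a2 a3 a4 a5 b46
Rows 1 and 3 agree on X1; apply X1→X5 and equate their X5 entries.
Rows 2 and 4 agree on X2; apply X2→X1 and equate their X1 entries.
Rows 1 and 2 agree on X1, X5; apply X1, X5→X6 and equate their X6 entries.
Rows 1 and 4 agree on X1, X5; apply X1, X5→X6 and equate their X6 entries.
Rows 1 and 3 agree on X3; apply X3→X4 and equate their X4 entries.
Row 2 is now all distinguished symbols — the join is lossless.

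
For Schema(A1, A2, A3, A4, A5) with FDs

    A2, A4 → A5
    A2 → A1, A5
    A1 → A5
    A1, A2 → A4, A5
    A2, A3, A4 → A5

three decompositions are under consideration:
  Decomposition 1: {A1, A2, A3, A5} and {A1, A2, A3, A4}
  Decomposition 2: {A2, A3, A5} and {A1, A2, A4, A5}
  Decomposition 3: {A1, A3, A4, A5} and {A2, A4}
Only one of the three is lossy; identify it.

Decomposition 3

Decomposition 1: common = {A1, A2, A3}, closure = {A1, A2, A3, A4, A5} → lossless.
Decomposition 2: common = {A2, A5}, closure = {A1, A2, A4, A5} → lossless.
Decomposition 3: common = {A4}, closure = {A4} → lossy.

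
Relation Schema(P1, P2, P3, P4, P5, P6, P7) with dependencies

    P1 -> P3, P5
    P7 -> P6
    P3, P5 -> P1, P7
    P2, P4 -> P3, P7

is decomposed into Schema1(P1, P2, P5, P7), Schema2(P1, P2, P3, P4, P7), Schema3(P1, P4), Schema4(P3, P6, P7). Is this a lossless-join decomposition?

Chase test. Columns are P1, P2, P3, P4, P5, P6, P7; row i has aⱼ where attribute j ∈ Schemai, else bᵢⱼ.
Initial tableau (one row per fragment):
  row 1: a1 a2 b13 b14 a5 b16 a7
  row 2: a1 a2 a3 a4 b25 b26 a7
  row 3: a1 b32 b33 a4 b35 b36 b37
  row 4: b41 b42 a3 b44 b45 a6 a7
Rows 1 and 2 agree on P1; apply P1→P3, P5 and equate their P3, P5 entries.
Rows 1 and 3 agree on P1; apply P1→P3, P5 and equate their P3, P5 entries.
Rows 1 and 2 agree on P7; apply P7→P6 and equate their P6 entries.
Rows 1 and 4 agree on P7; apply P7→P6 and equate their P6 entries.
Rows 1 and 3 agree on P3, P5; apply P3, P5→P1, P7 and equate their P1, P7 entries.
Rows 1 and 3 agree on P7; apply P7→P6 and equate their P6 entries.
Row 2 is now all distinguished symbols — the join is lossless.

Yes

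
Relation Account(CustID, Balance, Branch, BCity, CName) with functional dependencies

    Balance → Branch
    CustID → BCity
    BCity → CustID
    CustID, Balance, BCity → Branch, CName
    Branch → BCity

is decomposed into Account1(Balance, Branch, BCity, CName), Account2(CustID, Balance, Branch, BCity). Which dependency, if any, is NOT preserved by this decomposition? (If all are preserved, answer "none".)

none

Balance → Branch lies within Account1.
CustID → BCity lies within Account2.
BCity → CustID lies within Account2.
CustID, Balance, BCity → Branch, CName: restricted closure across fragments reaches Branch, CName.
Branch → BCity lies within Account1.
Every dependency is enforceable on the fragments, so the decomposition is dependency-preserving.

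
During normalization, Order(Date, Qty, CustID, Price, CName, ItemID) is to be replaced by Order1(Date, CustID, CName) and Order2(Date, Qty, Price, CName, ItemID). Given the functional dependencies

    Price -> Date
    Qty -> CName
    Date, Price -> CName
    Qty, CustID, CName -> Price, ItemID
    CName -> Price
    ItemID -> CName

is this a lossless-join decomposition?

Common attributes: Order1 ∩ Order2 = {Date, CName}.
Closure of {Date, CName}: CName → Price applies, adding Price. So (Date, CName)⁺ = {Date, Price, CName}.
The closure contains neither all of Order1 = {Date, CustID, CName} nor all of Order2 = {Date, Qty, Price, CName, ItemID}, so the common attributes are not a superkey of either fragment. The join is lossy.

No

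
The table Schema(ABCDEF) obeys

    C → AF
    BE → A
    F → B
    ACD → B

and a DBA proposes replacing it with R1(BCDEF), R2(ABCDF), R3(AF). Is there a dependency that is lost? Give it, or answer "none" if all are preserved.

Check BE → A: no single fragment contains all of {ABE}, and the restricted closure of {BE} across the fragments never reaches {A}.
C → AF is preserved.
F → B is preserved.
ACD → B is preserved.

BE → A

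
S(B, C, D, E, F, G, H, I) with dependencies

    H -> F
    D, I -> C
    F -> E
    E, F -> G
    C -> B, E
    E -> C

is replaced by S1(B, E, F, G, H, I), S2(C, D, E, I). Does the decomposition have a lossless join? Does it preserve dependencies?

lossy but dependency-preserving

Lossless test: (E, I)⁺ = {B, C, E, I}, which is a superkey of neither fragment — lossy.
Dependency preservation: C → B, E is not contained in any single fragment, but the restricted closure of its left-hand side across the fragments still reaches the right-hand side; the remaining FDs each lie inside some fragment. All dependencies are preserved.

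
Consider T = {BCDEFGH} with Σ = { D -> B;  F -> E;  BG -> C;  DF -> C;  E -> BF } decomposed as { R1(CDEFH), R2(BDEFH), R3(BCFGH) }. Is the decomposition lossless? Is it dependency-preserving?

lossy but dependency-preserving

Lossless test (chase): Rows 1 and 2 agree on D; apply D→B and equate their B entries. Rows 1 and 3 agree on F; apply F→E and equate their E entries. Rows 1 and 2 agree on DF; apply DF→C and equate their C entries. No row becomes fully distinguished — the join is lossy.
Dependency preservation: every FD's attributes lie within a single fragment, so each can be enforced locally — preserved.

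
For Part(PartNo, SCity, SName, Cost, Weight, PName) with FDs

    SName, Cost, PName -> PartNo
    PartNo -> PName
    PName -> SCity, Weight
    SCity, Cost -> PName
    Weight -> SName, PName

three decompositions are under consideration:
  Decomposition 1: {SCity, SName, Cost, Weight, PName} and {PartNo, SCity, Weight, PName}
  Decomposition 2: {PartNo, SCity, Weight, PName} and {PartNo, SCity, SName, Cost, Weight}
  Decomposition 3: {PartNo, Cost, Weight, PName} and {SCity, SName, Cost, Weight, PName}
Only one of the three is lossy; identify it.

Decomposition 1: common = {SCity, Weight, PName}, closure = {SCity, SName, Weight, PName} → lossy.
Decomposition 2: common = {PartNo, SCity, Weight}, closure = {PartNo, SCity, SName, Weight, PName} → lossless.
Decomposition 3: common = {Cost, Weight, PName}, closure = {PartNo, SCity, SName, Cost, Weight, PName} → lossless.

Decomposition 1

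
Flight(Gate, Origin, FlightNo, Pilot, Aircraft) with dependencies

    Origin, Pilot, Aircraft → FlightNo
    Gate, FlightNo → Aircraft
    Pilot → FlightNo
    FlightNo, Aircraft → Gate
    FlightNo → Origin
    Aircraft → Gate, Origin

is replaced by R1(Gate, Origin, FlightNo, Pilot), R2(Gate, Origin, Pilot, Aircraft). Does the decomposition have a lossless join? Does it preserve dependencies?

lossless but not dependency-preserving

Lossless test: (Gate, Origin, Pilot)⁺ = {Gate, Origin, FlightNo, Pilot, Aircraft}, which contains all of one fragment — lossless.
Dependency preservation: the restricted closure of {Gate, FlightNo} across the fragments never reaches {Aircraft}, so Gate, FlightNo → Aircraft cannot be enforced without a join — not preserved.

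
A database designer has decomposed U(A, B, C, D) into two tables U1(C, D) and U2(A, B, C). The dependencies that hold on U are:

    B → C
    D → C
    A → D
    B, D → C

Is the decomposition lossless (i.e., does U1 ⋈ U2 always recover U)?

Common attributes: U1 ∩ U2 = {C}.
No dependency enlarges {C}, so (C)⁺ = {C}.
The closure contains neither all of U1 = {C, D} nor all of U2 = {A, B, C}, so the common attributes are not a superkey of either fragment. The join is lossy.

No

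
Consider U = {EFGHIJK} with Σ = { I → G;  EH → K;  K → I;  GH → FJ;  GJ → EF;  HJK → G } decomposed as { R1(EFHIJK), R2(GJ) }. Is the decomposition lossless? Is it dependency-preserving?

Lossless test: (J)⁺ = {J}, which is a superkey of neither fragment — lossy.
Dependency preservation: the restricted closure of {I} across the fragments never reaches {G}, so I → G cannot be enforced without a join — not preserved.

lossy and not dependency-preserving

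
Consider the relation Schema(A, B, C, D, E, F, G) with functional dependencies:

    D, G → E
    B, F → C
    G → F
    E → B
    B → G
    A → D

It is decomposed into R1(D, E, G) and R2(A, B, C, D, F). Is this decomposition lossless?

No

Common attributes: R1 ∩ R2 = {D}.
No dependency enlarges {D}, so (D)⁺ = {D}.
The closure contains neither all of R1 = {D, E, G} nor all of R2 = {A, B, C, D, F}, so the common attributes are not a superkey of either fragment. The join is lossy.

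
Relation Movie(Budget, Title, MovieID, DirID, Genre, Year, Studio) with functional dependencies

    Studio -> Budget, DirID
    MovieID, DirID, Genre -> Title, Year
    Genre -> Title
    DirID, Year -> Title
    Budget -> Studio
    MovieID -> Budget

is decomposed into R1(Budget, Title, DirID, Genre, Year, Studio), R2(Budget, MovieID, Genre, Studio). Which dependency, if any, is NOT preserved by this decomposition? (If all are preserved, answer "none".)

Check MovieID, DirID, Genre → Title, Year: no single fragment contains all of {Title, MovieID, DirID, Genre, Year}, and the restricted closure of {MovieID, DirID, Genre} across the fragments never reaches {Title, Year}.
Studio → Budget, DirID is preserved.
Genre → Title is preserved.
DirID, Year → Title is preserved.
Budget → Studio is preserved.
MovieID → Budget is preserved.

MovieID, DirID, Genre -> Title, Year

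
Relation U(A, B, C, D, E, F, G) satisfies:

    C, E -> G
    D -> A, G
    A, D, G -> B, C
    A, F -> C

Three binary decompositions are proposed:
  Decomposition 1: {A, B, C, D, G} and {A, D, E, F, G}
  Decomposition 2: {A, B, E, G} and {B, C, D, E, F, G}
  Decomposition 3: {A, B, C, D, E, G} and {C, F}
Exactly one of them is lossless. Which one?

Decomposition 1

Decomposition 1: common = {A, D, G}, closure = {A, B, C, D, G} → lossless.
Decomposition 2: common = {B, E, G}, closure = {B, E, G} → lossy.
Decomposition 3: common = {C}, closure = {C} → lossy.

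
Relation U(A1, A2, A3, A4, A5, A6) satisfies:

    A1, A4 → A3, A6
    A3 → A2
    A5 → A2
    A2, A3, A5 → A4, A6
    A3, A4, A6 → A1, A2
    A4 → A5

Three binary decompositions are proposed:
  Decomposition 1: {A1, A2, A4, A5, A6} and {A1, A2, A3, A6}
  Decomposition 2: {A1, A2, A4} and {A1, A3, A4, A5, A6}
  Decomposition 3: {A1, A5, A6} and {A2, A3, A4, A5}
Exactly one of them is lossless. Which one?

Decomposition 2

Decomposition 1: common = {A1, A2, A6}, closure = {A1, A2, A6} → lossy.
Decomposition 2: common = {A1, A4}, closure = {A1, A2, A3, A4, A5, A6} → lossless.
Decomposition 3: common = {A5}, closure = {A2, A5} → lossy.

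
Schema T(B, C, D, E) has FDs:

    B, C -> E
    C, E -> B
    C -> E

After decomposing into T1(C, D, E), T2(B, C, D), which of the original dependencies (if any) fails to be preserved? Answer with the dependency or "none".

B, C → E: restricted closure across fragments reaches E.
C, E → B: restricted closure across fragments reaches B.
C → E lies within T1.
Every dependency is enforceable on the fragments, so the decomposition is dependency-preserving.

none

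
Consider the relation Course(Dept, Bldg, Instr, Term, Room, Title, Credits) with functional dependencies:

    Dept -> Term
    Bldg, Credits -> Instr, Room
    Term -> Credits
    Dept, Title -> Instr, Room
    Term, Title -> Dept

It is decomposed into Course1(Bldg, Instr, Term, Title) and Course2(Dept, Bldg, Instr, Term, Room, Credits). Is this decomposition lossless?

No

Common attributes: Course1 ∩ Course2 = {Bldg, Instr, Term}.
Closure of {Bldg, Instr, Term}: Term → Credits applies, adding Credits; Bldg, Credits → Instr, Room applies, adding Room. So (Bldg, Instr, Term)⁺ = {Bldg, Instr, Term, Room, Credits}.
The closure contains neither all of Course1 = {Bldg, Instr, Term, Title} nor all of Course2 = {Dept, Bldg, Instr, Term, Room, Credits}, so the common attributes are not a superkey of either fragment. The join is lossy.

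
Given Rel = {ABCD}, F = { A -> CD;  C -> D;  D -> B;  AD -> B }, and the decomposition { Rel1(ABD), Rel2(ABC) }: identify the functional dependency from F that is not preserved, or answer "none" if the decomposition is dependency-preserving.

C -> D

Check C → D: no single fragment contains all of {CD}, and the restricted closure of {C} across the fragments never reaches {D}.
A → CD is preserved.
D → B is preserved.
AD → B is preserved.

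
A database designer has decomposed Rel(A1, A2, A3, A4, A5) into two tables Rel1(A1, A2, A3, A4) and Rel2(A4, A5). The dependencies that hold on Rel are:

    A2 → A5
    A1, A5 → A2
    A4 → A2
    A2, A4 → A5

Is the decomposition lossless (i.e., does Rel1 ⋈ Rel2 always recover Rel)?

Yes

Common attributes: Rel1 ∩ Rel2 = {A4}.
Closure of {A4}: A4 → A2 applies, adding A2; A2, A4 → A5 applies, adding A5. So (A4)⁺ = {A2, A4, A5}.
This closure contains every attribute of Rel2, so Rel1 ∩ Rel2 → Rel2. The join is lossless.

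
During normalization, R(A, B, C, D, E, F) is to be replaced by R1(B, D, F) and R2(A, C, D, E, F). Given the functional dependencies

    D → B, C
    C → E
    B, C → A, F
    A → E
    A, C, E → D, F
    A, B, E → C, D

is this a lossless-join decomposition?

Common attributes: R1 ∩ R2 = {D, F}.
Closure of {D, F}: D → B, C applies, adding B, C; C → E applies, adding E; B, C → A, F applies, adding A. So (D, F)⁺ = {A, B, C, D, E, F}.
This closure contains every attribute of R1, so R1 ∩ R2 → R1. The join is lossless.

Yes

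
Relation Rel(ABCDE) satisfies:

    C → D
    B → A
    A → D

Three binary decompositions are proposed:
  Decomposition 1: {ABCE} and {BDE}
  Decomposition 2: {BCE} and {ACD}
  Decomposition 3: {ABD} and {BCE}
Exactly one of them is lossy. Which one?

Decomposition 1: common = {BE}, closure = {ABDE} → lossless.
Decomposition 2: common = {C}, closure = {CD} → lossy.
Decomposition 3: common = {B}, closure = {ABD} → lossless.

Decomposition 2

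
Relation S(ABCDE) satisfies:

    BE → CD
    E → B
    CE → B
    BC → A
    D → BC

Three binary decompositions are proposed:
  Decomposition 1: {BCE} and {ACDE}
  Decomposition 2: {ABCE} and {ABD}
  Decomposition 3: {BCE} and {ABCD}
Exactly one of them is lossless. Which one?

Decomposition 1

Decomposition 1: common = {CE}, closure = {ABCDE} → lossless.
Decomposition 2: common = {AB}, closure = {AB} → lossy.
Decomposition 3: common = {BC}, closure = {ABC} → lossy.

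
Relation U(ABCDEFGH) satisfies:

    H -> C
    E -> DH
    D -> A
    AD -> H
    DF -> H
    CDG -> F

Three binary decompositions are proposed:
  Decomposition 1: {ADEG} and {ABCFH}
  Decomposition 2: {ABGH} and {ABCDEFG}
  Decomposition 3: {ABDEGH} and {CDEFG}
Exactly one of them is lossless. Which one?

Decomposition 3

Decomposition 1: common = {A}, closure = {A} → lossy.
Decomposition 2: common = {ABG}, closure = {ABG} → lossy.
Decomposition 3: common = {DEG}, closure = {ACDEFGH} → lossless.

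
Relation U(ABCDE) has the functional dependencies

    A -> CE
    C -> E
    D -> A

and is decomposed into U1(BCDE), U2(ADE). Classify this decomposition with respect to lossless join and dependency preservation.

lossless but not dependency-preserving

Lossless test: (DE)⁺ = {ACDE}, which contains all of one fragment — lossless.
Dependency preservation: the restricted closure of {A} across the fragments never reaches {CE}, so A → CE cannot be enforced without a join — not preserved.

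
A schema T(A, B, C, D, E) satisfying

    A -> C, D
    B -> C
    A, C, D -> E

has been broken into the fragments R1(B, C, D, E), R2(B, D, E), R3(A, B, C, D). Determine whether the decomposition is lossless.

Chase test. Columns are A, B, C, D, E; row i has aⱼ where attribute j ∈ Ri, else bᵢⱼ.
Initial tableau (one row per fragment):
  row 1: b11 a2 a3 a4 a5
  row 2: b21 a2 b23 a4 a5
  row 3: a1 a2 a3 a4 b35
Rows 1 and 2 agree on B; apply B→C and equate their C entries.
No row becomes fully distinguished — the join is lossy.

No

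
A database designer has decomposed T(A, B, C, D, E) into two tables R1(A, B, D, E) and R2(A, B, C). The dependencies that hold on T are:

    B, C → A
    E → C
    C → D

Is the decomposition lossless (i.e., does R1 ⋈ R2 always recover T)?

Common attributes: R1 ∩ R2 = {A, B}.
No dependency enlarges {A, B}, so (A, B)⁺ = {A, B}.
The closure contains neither all of R1 = {A, B, D, E} nor all of R2 = {A, B, C}, so the common attributes are not a superkey of either fragment. The join is lossy.

No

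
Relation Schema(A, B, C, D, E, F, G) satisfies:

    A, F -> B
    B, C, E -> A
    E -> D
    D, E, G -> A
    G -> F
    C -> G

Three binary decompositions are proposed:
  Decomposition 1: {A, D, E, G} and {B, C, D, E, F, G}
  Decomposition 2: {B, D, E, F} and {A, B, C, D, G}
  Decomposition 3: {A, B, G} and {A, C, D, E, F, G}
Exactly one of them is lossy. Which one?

Decomposition 1: common = {D, E, G}, closure = {A, B, D, E, F, G} → lossless.
Decomposition 2: common = {B, D}, closure = {B, D} → lossy.
Decomposition 3: common = {A, G}, closure = {A, B, F, G} → lossless.

Decomposition 2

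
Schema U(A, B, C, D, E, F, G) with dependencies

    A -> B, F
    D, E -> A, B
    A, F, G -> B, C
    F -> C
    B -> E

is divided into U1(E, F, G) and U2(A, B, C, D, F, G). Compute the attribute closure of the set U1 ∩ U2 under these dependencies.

C, F, G

U1 ∩ U2 = {F, G}.
F → C applies, adding C
Closure: {C, F, G}.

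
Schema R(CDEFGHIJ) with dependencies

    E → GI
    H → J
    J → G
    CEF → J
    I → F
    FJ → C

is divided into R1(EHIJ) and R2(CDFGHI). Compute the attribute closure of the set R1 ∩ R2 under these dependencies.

CFGHIJ

R1 ∩ R2 = {HI}.
H → J applies, adding J
J → G applies, adding G
I → F applies, adding F
FJ → C applies, adding C
Closure: {CFGHIJ}.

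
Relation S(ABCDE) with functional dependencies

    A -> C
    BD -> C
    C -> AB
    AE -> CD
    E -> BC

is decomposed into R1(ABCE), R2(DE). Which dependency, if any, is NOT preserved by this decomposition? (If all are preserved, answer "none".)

BD -> C

Check BD → C: no single fragment contains all of {BCD}, and the restricted closure of {BD} across the fragments never reaches {C}.
A → C is preserved.
C → AB is preserved.
AE → CD is preserved.
E → BC is preserved.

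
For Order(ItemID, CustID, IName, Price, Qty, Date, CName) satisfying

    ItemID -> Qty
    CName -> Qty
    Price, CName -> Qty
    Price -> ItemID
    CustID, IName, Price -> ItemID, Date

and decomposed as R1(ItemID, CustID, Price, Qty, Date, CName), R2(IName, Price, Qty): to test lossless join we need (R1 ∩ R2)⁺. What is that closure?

ItemID, Price, Qty

R1 ∩ R2 = {Price, Qty}.
Price → ItemID applies, adding ItemID
Closure: {ItemID, Price, Qty}.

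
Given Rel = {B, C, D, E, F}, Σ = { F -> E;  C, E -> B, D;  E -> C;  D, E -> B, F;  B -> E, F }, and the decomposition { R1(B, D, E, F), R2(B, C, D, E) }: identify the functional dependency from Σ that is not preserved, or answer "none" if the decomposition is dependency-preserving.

none

F → E lies within R1.
C, E → B, D lies within R2.
E → C lies within R2.
D, E → B, F lies within R1.
B → E, F lies within R1.
Every dependency is enforceable on the fragments, so the decomposition is dependency-preserving.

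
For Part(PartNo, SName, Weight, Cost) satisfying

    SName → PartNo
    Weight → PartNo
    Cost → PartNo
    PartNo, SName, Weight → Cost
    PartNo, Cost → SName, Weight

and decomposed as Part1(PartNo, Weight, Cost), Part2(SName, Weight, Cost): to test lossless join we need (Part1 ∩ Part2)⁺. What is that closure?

PartNo, SName, Weight, Cost

Part1 ∩ Part2 = {Weight, Cost}.
Weight → PartNo applies, adding PartNo
PartNo, Cost → SName, Weight applies, adding SName
Closure: {PartNo, SName, Weight, Cost}.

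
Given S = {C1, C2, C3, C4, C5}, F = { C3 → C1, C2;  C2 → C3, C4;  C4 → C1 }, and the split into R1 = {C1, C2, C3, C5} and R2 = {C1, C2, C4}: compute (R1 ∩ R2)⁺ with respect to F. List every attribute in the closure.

R1 ∩ R2 = {C1, C2}.
C2 → C3, C4 applies, adding C3, C4
Closure: {C1, C2, C3, C4}.

C1, C2, C3, C4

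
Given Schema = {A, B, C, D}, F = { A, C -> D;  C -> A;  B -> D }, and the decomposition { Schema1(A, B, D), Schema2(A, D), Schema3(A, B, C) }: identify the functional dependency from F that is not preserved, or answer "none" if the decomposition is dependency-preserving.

Check A, C → D: no single fragment contains all of {A, C, D}, and the restricted closure of {A, C} across the fragments never reaches {D}.
C → A is preserved.
B → D is preserved.

A, C -> D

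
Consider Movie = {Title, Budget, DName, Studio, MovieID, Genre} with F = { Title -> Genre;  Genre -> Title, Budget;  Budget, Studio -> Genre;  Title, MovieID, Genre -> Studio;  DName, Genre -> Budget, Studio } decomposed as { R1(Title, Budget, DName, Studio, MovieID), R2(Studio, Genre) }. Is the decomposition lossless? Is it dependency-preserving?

lossy and not dependency-preserving

Lossless test: (Studio)⁺ = {Studio}, which is a superkey of neither fragment — lossy.
Dependency preservation: the restricted closure of {Title} across the fragments never reaches {Genre}, so Title → Genre cannot be enforced without a join — not preserved.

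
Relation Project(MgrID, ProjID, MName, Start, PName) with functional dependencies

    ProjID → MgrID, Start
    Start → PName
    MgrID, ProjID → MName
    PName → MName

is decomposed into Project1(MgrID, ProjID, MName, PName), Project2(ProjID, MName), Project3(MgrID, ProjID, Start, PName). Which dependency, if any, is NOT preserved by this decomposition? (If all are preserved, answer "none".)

ProjID → MgrID, Start lies within Project3.
Start → PName lies within Project3.
MgrID, ProjID → MName lies within Project1.
PName → MName lies within Project1.
Every dependency is enforceable on the fragments, so the decomposition is dependency-preserving.

none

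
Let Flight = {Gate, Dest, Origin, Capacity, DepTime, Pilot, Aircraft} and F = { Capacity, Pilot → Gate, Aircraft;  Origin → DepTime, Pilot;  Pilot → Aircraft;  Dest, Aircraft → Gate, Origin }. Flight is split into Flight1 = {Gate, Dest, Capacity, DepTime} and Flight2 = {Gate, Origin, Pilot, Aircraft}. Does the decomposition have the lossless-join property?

Common attributes: Flight1 ∩ Flight2 = {Gate}.
No dependency enlarges {Gate}, so (Gate)⁺ = {Gate}.
The closure contains neither all of Flight1 = {Gate, Dest, Capacity, DepTime} nor all of Flight2 = {Gate, Origin, Pilot, Aircraft}, so the common attributes are not a superkey of either fragment. The join is lossy.

No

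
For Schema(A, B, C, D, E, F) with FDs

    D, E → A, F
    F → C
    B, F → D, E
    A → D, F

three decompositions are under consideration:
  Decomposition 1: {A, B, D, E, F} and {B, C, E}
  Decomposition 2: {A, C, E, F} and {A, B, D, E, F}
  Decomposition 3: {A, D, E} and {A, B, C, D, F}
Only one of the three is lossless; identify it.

Decomposition 2

Decomposition 1: common = {B, E}, closure = {B, E} → lossy.
Decomposition 2: common = {A, E, F}, closure = {A, C, D, E, F} → lossless.
Decomposition 3: common = {A, D}, closure = {A, C, D, F} → lossy.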